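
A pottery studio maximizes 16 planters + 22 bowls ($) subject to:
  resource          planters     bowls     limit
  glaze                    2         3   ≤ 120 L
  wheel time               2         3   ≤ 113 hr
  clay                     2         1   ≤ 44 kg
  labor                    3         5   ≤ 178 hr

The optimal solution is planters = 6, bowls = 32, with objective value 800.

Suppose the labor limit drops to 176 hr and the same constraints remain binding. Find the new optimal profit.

At the optimum: glaze uses 108 of 120 (slack = 12); wheel time uses 108 of 113 (slack = 5); clay uses 44 of 44 (binding); labor uses 178 of 178 (binding).
Slack constraints have shadow price 0 (complementary slackness).
Dual feasibility on the basic columns requires 2·y_clay + 3·y_labor = 16, 1·y_clay + 5·y_labor = 22.
Solving: y_clay = 2, y_labor = 4.
Δz = y_labor·Δb = 4 × (-2) = -8, so new z* = 800 − 8 = 792.

792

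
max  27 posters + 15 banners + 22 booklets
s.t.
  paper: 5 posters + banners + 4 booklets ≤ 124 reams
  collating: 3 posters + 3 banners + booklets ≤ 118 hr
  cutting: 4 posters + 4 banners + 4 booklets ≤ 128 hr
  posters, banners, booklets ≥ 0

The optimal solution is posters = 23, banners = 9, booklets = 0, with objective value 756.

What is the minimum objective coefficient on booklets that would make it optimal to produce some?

Check each constraint at x*: paper 124/124 (tight); collating 96/118 (slack 22); cutting 128/128 (tight).
Since collating is not tight, its dual is 0.
From A_Bᵀ y = c: 5·y_paper + 4·y_cutting = 27; 1·y_paper + 4·y_cutting = 15.
Solving: y_paper = 3, y_cutting = 3.
booklets enters the basis when its profit ≥ yᵀa₃ = 3·4 + 3·4 = 24.

24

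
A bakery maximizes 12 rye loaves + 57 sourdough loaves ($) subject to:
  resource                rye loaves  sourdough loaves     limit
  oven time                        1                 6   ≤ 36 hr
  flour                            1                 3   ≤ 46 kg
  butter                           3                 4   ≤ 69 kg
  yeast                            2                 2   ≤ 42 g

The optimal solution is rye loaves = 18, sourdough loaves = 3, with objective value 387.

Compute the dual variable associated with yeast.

1.5

Binding: oven time and yeast. Non-binding: flour (19 unused), butter (3 unused).
Slack constraints have shadow price 0 (complementary slackness).
The binding rows give the dual system: 1·y_oven time + 2·y_yeast = 12 and 6·y_oven time + 2·y_yeast = 57.
This yields shadow prices y_oven time = 9, y_yeast = 1.5.
Shadow price of yeast = 1.5.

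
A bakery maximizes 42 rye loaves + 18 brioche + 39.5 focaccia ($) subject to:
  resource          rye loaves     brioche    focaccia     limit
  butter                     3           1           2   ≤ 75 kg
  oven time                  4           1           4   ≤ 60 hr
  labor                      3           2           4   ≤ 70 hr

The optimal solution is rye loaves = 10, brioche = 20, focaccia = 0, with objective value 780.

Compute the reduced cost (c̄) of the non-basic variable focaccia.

-8.5

Binding: oven time and labor. Non-binding: butter (25 unused).
By complementary slackness, y = 0 for the non-binding constraint.
Dual feasibility on the basic columns requires 4·y_oven time + 3·y_labor = 42, 1·y_oven time + 2·y_labor = 18.
Solving: y_oven time = 6, y_labor = 6.
Reduced cost of focaccia: c₃ − yᵀa₃ = 39.5 − (6·4 + 6·4) = 39.5 − 48 = -8.5.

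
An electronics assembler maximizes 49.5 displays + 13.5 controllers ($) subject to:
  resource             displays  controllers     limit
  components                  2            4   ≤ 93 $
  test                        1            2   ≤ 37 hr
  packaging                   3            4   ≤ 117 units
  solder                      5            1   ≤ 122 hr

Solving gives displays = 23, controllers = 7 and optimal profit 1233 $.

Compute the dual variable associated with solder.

Binding: test and solder. Non-binding: components (19 unused), packaging (20 unused).
Since components, packaging are not tight, their duals are 0.
From A_Bᵀ y = c: 1·y_test + 5·y_solder = 49.5; 2·y_test + 1·y_solder = 13.5.
→ y_test = 2 and y_solder = 9.5.
Shadow price of solder = 9.5.

9.5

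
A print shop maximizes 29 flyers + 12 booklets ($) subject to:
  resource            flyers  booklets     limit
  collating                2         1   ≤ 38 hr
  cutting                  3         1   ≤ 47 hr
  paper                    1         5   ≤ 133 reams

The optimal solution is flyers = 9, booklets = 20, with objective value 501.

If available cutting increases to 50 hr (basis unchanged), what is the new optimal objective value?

516

Binding: collating and cutting. Non-binding: paper (24 unused).
By complementary slackness, y = 0 for the non-binding constraint.
Dual feasibility on the basic columns requires 2·y_collating + 3·y_cutting = 29, 1·y_collating + 1·y_cutting = 12.
→ y_collating = 7 and y_cutting = 5.
Δz = y_cutting·Δb = 5 × (3) = 15, so new z* = 501 + 15 = 516.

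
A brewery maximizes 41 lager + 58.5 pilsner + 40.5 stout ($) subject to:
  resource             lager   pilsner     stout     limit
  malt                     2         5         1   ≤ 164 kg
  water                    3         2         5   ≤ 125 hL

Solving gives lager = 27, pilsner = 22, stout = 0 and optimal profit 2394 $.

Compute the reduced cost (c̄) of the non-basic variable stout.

At the optimum: malt uses 164 of 164 (binding); water uses 125 of 125 (binding).
Dual feasibility on the basic columns requires 2·y_malt + 3·y_water = 41, 5·y_malt + 2·y_water = 58.5.
Solving: y_malt = 8.5, y_water = 8.
Reduced cost of stout: c₃ − yᵀa₃ = 40.5 − (8.5·1 + 8·5) = 40.5 − 48.5 = -8.

-8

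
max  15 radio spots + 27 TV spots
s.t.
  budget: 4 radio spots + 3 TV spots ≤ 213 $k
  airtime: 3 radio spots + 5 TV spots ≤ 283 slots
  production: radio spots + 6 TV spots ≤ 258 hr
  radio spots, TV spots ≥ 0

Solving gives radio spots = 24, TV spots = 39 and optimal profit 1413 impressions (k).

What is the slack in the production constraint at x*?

0

production used = 1·24 + 6·39 = 258; slack = 258 − 258 = 0.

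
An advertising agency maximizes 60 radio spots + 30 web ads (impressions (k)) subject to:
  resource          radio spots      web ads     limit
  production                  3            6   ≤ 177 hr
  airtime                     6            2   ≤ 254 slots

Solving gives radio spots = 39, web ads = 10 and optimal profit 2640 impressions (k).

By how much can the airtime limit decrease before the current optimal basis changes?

Binding constraints: production, airtime. The basis is B = [[3,6],[6,2]] with det -30.
Per unit decrease in airtime, x* moves by d = (-0.2, 0.1).
The basis stays optimal until radio spots reaches 0; allowable decrease = 195 slots.

195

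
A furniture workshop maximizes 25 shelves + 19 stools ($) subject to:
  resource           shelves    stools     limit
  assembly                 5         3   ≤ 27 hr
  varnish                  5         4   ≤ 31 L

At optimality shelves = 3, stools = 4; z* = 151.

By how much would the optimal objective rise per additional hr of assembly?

Both assembly and varnish are binding at x*.
The binding rows give the dual system: 5·y_assembly + 5·y_varnish = 25 and 3·y_assembly + 4·y_varnish = 19.
Solving: y_assembly = 1, y_varnish = 4.
Shadow price of assembly = 1.

1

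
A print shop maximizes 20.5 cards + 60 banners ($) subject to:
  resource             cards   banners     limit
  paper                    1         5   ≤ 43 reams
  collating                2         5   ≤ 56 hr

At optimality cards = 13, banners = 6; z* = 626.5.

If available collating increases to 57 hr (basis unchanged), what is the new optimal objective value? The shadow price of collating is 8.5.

Δb = 1, so new z* = 626.5 + (8.5)·(1) = 626.5 + 8.5 = 635.

635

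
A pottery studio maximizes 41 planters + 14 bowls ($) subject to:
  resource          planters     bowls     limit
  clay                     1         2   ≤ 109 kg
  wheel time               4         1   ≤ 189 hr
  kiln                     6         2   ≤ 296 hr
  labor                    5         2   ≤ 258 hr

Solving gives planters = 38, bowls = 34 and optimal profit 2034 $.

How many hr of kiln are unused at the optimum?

kiln used = 6·38 + 2·34 = 296; slack = 296 − 296 = 0.

0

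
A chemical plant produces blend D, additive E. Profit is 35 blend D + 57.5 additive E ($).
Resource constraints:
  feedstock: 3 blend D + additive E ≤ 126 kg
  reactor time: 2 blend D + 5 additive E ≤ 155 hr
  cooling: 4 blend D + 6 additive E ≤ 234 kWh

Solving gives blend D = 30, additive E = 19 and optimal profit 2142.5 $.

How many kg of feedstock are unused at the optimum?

feedstock used = 3·30 + 1·19 = 109; slack = 126 − 109 = 17.

17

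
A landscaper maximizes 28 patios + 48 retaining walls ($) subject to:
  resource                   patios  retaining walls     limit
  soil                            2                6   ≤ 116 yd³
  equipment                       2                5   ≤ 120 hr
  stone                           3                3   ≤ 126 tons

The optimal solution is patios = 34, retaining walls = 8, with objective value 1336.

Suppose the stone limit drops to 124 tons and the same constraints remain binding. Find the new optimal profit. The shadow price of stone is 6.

1324

Δb = -2, so new z* = 1336 + (6)·(-2) = 1336 − 12 = 1324.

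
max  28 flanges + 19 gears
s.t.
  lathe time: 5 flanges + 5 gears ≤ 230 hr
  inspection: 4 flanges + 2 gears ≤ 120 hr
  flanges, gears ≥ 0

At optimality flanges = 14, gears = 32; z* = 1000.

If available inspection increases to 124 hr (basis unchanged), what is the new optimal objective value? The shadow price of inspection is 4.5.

1018

Δb = 4, so new z* = 1000 + (4.5)·(4) = 1000 + 18 = 1018.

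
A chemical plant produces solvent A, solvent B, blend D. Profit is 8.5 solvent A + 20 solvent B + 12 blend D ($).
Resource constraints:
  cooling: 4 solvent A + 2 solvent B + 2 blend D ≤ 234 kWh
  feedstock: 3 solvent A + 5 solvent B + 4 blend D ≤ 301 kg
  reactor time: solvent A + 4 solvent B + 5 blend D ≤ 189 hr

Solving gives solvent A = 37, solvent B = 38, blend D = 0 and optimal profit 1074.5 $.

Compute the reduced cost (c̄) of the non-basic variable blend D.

Check each constraint at x*: cooling 224/234 (slack 10); feedstock 301/301 (tight); reactor time 189/189 (tight).
Slack constraints have shadow price 0 (complementary slackness).
Dual feasibility on the basic columns requires 3·y_feedstock + 1·y_reactor time = 8.5, 5·y_feedstock + 4·y_reactor time = 20.
Solving: y_feedstock = 2, y_reactor time = 2.5.
Reduced cost of blend D: c₃ − yᵀa₃ = 12 − (2·4 + 2.5·5) = 12 − 20.5 = -8.5.

-8.5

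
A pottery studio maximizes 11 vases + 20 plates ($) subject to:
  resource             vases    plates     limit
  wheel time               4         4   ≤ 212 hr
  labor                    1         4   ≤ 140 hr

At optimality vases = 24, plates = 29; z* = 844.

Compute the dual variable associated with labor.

Check each constraint at x*: wheel time 212/212 (tight); labor 140/140 (tight).
The binding rows give the dual system: 4·y_wheel time + 1·y_labor = 11 and 4·y_wheel time + 4·y_labor = 20.
This yields shadow prices y_wheel time = 2, y_labor = 3.
Shadow price of labor = 3.

3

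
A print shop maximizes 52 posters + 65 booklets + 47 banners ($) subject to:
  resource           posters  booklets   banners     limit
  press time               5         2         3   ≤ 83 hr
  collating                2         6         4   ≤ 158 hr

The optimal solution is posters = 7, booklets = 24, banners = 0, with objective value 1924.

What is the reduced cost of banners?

Both press time and collating are binding at x*.
Dual feasibility on the basic columns requires 5·y_press time + 2·y_collating = 52, 2·y_press time + 6·y_collating = 65.
Solving: y_press time = 7, y_collating = 8.5.
Reduced cost of banners: c₃ − yᵀa₃ = 47 − (7·3 + 8.5·4) = 47 − 55 = -8.

-8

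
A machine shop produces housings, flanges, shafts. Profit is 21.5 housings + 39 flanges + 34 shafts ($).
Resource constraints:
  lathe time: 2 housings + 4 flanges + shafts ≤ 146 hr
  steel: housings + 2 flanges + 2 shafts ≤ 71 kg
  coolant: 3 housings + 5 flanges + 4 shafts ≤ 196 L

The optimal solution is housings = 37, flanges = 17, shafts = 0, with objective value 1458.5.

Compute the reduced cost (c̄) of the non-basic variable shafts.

Check each constraint at x*: lathe time 142/146 (slack 4); steel 71/71 (tight); coolant 196/196 (tight).
Since lathe time is not tight, its dual is 0.
Dual feasibility on the basic columns requires 1·y_steel + 3·y_coolant = 21.5, 2·y_steel + 5·y_coolant = 39.
This yields shadow prices y_steel = 9.5, y_coolant = 4.
Reduced cost of shafts: c₃ − yᵀa₃ = 34 − (9.5·2 + 4·4) = 34 − 35 = -1.

-1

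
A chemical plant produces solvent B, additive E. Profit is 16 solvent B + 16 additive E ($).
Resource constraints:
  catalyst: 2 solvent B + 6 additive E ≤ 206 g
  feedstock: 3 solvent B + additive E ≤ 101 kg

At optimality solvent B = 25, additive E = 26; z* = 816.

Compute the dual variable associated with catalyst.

2

Both catalyst and feedstock are binding at x*.
Dual feasibility on the basic columns requires 2·y_catalyst + 3·y_feedstock = 16, 6·y_catalyst + 1·y_feedstock = 16.
→ y_catalyst = 2 and y_feedstock = 4.
Shadow price of catalyst = 2.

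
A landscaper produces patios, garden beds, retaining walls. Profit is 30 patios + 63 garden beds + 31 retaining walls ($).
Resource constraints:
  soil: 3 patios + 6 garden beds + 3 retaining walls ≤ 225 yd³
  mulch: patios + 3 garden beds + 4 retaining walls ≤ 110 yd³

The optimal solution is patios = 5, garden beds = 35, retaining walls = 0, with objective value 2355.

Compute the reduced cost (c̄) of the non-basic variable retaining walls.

Check each constraint at x*: soil 225/225 (tight); mulch 110/110 (tight).
The binding rows give the dual system: 3·y_soil + 1·y_mulch = 30 and 6·y_soil + 3·y_mulch = 63.
Solving: y_soil = 9, y_mulch = 3.
Reduced cost of retaining walls: c₃ − yᵀa₃ = 31 − (9·3 + 3·4) = 31 − 39 = -8.

-8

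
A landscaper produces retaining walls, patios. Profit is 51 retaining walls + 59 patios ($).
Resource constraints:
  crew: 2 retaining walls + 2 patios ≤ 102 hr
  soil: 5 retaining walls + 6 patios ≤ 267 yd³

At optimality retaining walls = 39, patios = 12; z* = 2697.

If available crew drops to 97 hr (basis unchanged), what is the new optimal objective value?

2669.5

At the optimum: crew uses 102 of 102 (binding); soil uses 267 of 267 (binding).
Dual feasibility on the basic columns requires 2·y_crew + 5·y_soil = 51, 2·y_crew + 6·y_soil = 59.
This yields shadow prices y_crew = 5.5, y_soil = 8.
Δz = y_crew·Δb = 5.5 × (-5) = -27.5, so new z* = 2697 − 27.5 = 2669.5.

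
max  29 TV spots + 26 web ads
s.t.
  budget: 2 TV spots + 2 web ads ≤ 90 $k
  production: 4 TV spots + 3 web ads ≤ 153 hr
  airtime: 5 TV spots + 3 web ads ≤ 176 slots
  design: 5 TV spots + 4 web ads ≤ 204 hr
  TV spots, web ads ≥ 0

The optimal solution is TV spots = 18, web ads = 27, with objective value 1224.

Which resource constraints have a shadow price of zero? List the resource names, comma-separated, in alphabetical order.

budget: 90/90 (binding)
production: 153/153 (binding)
airtime: 171/176 (slack 5)
design: 198/204 (slack 6)
By complementary slackness, a constraint with positive slack has shadow price 0 → airtime, design.

airtime, design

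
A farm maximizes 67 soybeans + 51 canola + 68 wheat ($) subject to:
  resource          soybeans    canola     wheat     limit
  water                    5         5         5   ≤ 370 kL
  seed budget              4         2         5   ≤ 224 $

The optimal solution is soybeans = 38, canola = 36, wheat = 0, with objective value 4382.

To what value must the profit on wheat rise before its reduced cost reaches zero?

75

Check each constraint at x*: water 370/370 (tight); seed budget 224/224 (tight).
The binding rows give the dual system: 5·y_water + 4·y_seed budget = 67 and 5·y_water + 2·y_seed budget = 51.
→ y_water = 7 and y_seed budget = 8.
wheat enters the basis when its profit ≥ yᵀa₃ = 7·5 + 8·5 = 75.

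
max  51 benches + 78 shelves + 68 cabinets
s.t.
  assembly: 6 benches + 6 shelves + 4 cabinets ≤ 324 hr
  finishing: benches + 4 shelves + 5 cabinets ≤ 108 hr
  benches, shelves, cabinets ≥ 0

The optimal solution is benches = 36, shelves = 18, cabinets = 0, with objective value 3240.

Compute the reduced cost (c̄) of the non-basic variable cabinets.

Check each constraint at x*: assembly 324/324 (tight); finishing 108/108 (tight).
Dual feasibility on the basic columns requires 6·y_assembly + 1·y_finishing = 51, 6·y_assembly + 4·y_finishing = 78.
This yields shadow prices y_assembly = 7, y_finishing = 9.
Reduced cost of cabinets: c₃ − yᵀa₃ = 68 − (7·4 + 9·5) = 68 − 73 = -5.

-5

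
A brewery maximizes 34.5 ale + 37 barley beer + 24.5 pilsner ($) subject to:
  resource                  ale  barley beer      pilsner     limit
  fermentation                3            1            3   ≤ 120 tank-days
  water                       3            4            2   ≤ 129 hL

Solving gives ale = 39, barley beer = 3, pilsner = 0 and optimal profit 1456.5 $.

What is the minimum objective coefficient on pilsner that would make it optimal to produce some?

At the optimum: fermentation uses 120 of 120 (binding); water uses 129 of 129 (binding).
Dual feasibility on the basic columns requires 3·y_fermentation + 3·y_water = 34.5, 1·y_fermentation + 4·y_water = 37.
This yields shadow prices y_fermentation = 3, y_water = 8.5.
pilsner enters the basis when its profit ≥ yᵀa₃ = 3·3 + 8.5·2 = 26.

26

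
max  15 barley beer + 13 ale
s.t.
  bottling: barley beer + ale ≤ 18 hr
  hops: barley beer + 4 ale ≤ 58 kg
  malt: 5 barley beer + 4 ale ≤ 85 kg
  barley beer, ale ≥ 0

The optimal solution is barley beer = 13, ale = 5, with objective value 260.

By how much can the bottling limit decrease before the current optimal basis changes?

1

Binding constraints: bottling, malt. The basis is B = [[1,1],[5,4]] with det -1.
Per unit decrease in bottling, x* moves by d = (4, -5).
The basis stays optimal until ale reaches 0; allowable decrease = 1 hr.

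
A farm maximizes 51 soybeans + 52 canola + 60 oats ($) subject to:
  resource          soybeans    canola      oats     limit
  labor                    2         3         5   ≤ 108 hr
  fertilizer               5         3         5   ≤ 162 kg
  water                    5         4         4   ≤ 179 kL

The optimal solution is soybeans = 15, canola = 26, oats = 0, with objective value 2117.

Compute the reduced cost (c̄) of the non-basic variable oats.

At the optimum: labor uses 108 of 108 (binding); fertilizer uses 153 of 162 (slack = 9); water uses 179 of 179 (binding).
Since fertilizer is not tight, its dual is 0.
From A_Bᵀ y = c: 2·y_labor + 5·y_water = 51; 3·y_labor + 4·y_water = 52.
This yields shadow prices y_labor = 8, y_water = 7.
Reduced cost of oats: c₃ − yᵀa₃ = 60 − (8·5 + 7·4) = 60 − 68 = -8.

-8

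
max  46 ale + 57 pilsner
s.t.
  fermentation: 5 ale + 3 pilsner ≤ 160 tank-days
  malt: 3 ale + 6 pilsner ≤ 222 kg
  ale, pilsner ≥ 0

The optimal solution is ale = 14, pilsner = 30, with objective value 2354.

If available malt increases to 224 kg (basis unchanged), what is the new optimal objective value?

2368

Both fermentation and malt are binding at x*.
Dual feasibility on the basic columns requires 5·y_fermentation + 3·y_malt = 46, 3·y_fermentation + 6·y_malt = 57.
This yields shadow prices y_fermentation = 5, y_malt = 7.
Δz = y_malt·Δb = 7 × (2) = 14, so new z* = 2354 + 14 = 2368.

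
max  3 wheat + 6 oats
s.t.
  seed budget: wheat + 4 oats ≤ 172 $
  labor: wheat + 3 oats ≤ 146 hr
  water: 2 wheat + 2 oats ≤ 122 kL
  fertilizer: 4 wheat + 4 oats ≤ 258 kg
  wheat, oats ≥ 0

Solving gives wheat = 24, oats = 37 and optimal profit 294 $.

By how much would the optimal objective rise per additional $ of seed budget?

1

At the optimum: seed budget uses 172 of 172 (binding); labor uses 135 of 146 (slack = 11); water uses 122 of 122 (binding); fertilizer uses 244 of 258 (slack = 14).
By complementary slackness, y = 0 for the non-binding constraints.
Dual feasibility on the basic columns requires 1·y_seed budget + 2·y_water = 3, 4·y_seed budget + 2·y_water = 6.
Solving: y_seed budget = 1, y_water = 1.
Shadow price of seed budget = 1.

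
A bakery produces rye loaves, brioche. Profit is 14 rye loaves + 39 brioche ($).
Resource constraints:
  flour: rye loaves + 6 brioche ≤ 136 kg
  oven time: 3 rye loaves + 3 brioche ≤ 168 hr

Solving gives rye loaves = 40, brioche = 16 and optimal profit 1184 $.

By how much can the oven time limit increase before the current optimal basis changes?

Binding constraints: flour, oven time. The basis is B = [[1,6],[3,3]] with det -15.
Per unit increase in oven time, x* moves by d = (0.4, -0.0667).
The basis stays optimal until brioche reaches 0; allowable increase = 240 hr.

240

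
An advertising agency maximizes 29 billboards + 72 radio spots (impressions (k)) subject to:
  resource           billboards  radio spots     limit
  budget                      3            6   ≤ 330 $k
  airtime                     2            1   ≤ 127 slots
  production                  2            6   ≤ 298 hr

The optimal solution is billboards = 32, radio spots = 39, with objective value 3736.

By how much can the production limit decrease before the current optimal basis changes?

Binding constraints: budget, production. The basis is B = [[3,6],[2,6]] with det 6.
Per unit decrease in production, x* moves by d = (1, -0.5).
The basis stays optimal until airtime becomes binding; allowable decrease = 16 hr.

16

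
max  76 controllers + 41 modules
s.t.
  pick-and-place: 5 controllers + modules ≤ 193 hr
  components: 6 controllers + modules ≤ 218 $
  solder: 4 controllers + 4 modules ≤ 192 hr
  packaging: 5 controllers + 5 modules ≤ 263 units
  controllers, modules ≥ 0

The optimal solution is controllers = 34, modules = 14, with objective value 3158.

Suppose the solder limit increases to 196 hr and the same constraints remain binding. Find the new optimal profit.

Binding: components and solder. Non-binding: pick-and-place (9 unused), packaging (23 unused).
Slack constraints have shadow price 0 (complementary slackness).
Dual feasibility on the basic columns requires 6·y_components + 4·y_solder = 76, 1·y_components + 4·y_solder = 41.
→ y_components = 7 and y_solder = 8.5.
Δz = y_solder·Δb = 8.5 × (4) = 34, so new z* = 3158 + 34 = 3192.

3192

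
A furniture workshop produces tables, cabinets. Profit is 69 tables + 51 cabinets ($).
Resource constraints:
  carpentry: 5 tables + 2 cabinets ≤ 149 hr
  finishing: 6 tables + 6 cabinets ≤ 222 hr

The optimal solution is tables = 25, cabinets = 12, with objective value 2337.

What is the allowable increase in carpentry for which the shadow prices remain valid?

36

Binding constraints: carpentry, finishing. The basis is B = [[5,2],[6,6]] with det 18.
Per unit increase in carpentry, x* moves by d = (0.3333, -0.3333).
The basis stays optimal until cabinets reaches 0; allowable increase = 36 hr.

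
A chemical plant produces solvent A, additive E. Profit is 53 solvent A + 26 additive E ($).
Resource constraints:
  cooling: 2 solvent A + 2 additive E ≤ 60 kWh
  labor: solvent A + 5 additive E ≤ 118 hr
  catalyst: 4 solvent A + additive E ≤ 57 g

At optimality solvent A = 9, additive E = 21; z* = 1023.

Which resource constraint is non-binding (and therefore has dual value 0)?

cooling: 60/60 (binding)
labor: 114/118 (slack 4)
catalyst: 57/57 (binding)
By complementary slackness, a constraint with positive slack has shadow price 0 → labor.

labor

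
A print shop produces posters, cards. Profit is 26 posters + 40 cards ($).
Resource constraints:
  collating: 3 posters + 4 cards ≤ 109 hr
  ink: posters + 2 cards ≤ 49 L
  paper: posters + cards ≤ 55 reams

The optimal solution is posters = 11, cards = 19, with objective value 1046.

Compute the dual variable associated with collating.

At the optimum: collating uses 109 of 109 (binding); ink uses 49 of 49 (binding); paper uses 30 of 55 (slack = 25).
Since paper is not tight, its dual is 0.
The binding rows give the dual system: 3·y_collating + 1·y_ink = 26 and 4·y_collating + 2·y_ink = 40.
→ y_collating = 6 and y_ink = 8.
Shadow price of collating = 6.

6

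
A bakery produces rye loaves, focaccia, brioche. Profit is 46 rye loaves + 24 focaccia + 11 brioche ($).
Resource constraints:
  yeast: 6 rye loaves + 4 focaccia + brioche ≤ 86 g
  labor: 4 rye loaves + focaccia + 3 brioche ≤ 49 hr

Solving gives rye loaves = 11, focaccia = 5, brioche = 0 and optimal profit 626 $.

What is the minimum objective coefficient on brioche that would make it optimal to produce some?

Both yeast and labor are binding at x*.
From A_Bᵀ y = c: 6·y_yeast + 4·y_labor = 46; 4·y_yeast + 1·y_labor = 24.
Solving: y_yeast = 5, y_labor = 4.
brioche enters the basis when its profit ≥ yᵀa₃ = 5·1 + 4·3 = 17.

17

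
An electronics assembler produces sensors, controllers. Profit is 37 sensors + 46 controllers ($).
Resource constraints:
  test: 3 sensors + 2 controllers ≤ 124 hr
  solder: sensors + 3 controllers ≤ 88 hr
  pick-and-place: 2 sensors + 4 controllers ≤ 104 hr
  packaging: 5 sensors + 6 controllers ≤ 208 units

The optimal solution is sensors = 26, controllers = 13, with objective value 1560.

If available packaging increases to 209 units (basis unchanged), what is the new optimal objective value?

1567

At the optimum: test uses 104 of 124 (slack = 20); solder uses 65 of 88 (slack = 23); pick-and-place uses 104 of 104 (binding); packaging uses 208 of 208 (binding).
By complementary slackness, y = 0 for the non-binding constraints.
From A_Bᵀ y = c: 2·y_pick-and-place + 5·y_packaging = 37; 4·y_pick-and-place + 6·y_packaging = 46.
This yields shadow prices y_pick-and-place = 1, y_packaging = 7.
Δz = y_packaging·Δb = 7 × (1) = 7, so new z* = 1560 + 7 = 1567.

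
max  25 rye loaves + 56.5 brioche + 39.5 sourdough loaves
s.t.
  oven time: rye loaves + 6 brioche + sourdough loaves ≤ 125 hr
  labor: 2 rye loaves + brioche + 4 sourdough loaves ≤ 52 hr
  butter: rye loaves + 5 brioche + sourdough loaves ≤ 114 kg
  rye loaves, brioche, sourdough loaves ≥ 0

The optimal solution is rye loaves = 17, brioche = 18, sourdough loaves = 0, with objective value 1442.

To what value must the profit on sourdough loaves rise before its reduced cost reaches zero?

Binding: oven time and labor. Non-binding: butter (7 unused).
Slack constraints have shadow price 0 (complementary slackness).
Dual feasibility on the basic columns requires 1·y_oven time + 2·y_labor = 25, 6·y_oven time + 1·y_labor = 56.5.
Solving: y_oven time = 8, y_labor = 8.5.
sourdough loaves enters the basis when its profit ≥ yᵀa₃ = 8·1 + 8.5·4 = 42.

42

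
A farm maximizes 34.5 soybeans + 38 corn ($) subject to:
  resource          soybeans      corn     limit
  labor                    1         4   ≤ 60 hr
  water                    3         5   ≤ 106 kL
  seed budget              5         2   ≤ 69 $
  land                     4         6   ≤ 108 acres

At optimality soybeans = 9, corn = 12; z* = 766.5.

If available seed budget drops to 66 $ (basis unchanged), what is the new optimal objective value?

Binding: seed budget and land. Non-binding: labor (3 unused), water (19 unused).
By complementary slackness, y = 0 for the non-binding constraints.
From A_Bᵀ y = c: 5·y_seed budget + 4·y_land = 34.5; 2·y_seed budget + 6·y_land = 38.
Solving: y_seed budget = 2.5, y_land = 5.5.
Δz = y_seed budget·Δb = 2.5 × (-3) = -7.5, so new z* = 766.5 − 7.5 = 759.

759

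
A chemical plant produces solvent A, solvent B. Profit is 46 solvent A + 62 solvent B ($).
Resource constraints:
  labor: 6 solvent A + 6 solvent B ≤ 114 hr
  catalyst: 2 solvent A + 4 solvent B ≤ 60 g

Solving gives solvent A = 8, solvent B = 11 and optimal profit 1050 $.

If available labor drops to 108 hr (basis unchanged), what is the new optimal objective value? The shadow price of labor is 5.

Δb = -6, so new z* = 1050 + (5)·(-6) = 1050 − 30 = 1020.

1020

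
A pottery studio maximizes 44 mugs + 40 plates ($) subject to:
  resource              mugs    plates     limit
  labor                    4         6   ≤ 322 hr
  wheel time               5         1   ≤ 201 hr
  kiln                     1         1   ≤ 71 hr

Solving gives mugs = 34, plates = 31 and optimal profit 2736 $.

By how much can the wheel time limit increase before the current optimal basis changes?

78

Binding constraints: labor, wheel time. The basis is B = [[4,6],[5,1]] with det -26.
Per unit increase in wheel time, x* moves by d = (0.2308, -0.1538).
The basis stays optimal until kiln becomes binding; allowable increase = 78 hr.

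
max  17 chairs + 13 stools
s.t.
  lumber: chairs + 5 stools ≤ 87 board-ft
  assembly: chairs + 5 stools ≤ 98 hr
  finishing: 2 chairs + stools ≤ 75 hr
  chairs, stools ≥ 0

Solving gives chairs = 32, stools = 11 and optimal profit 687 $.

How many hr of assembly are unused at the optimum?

11

assembly used = 1·32 + 5·11 = 87; slack = 98 − 87 = 11.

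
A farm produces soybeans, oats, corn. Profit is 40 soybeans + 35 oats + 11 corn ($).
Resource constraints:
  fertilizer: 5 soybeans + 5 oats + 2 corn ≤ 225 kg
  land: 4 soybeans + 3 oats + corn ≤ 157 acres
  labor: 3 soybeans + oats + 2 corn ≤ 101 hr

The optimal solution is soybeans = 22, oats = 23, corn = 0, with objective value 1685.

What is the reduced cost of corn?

-2

Binding: fertilizer and land. Non-binding: labor (12 unused).
By complementary slackness, y = 0 for the non-binding constraint.
Dual feasibility on the basic columns requires 5·y_fertilizer + 4·y_land = 40, 5·y_fertilizer + 3·y_land = 35.
Solving: y_fertilizer = 4, y_land = 5.
Reduced cost of corn: c₃ − yᵀa₃ = 11 − (4·2 + 5·1) = 11 − 13 = -2.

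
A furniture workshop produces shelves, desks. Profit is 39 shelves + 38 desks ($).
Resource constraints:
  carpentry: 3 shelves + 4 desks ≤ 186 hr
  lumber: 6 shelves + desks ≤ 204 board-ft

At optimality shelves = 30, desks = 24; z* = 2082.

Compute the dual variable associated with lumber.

2

Both carpentry and lumber are binding at x*.
Dual feasibility on the basic columns requires 3·y_carpentry + 6·y_lumber = 39, 4·y_carpentry + 1·y_lumber = 38.
→ y_carpentry = 9 and y_lumber = 2.
Shadow price of lumber = 2.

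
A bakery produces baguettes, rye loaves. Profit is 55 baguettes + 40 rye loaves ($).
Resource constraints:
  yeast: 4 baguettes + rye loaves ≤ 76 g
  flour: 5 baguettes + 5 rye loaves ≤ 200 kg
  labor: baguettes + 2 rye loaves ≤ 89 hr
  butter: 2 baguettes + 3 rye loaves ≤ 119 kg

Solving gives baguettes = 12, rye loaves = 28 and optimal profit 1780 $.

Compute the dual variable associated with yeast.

At the optimum: yeast uses 76 of 76 (binding); flour uses 200 of 200 (binding); labor uses 68 of 89 (slack = 21); butter uses 108 of 119 (slack = 11).
Since labor, butter are not tight, their duals are 0.
Dual feasibility on the basic columns requires 4·y_yeast + 5·y_flour = 55, 1·y_yeast + 5·y_flour = 40.
→ y_yeast = 5 and y_flour = 7.
Shadow price of yeast = 5.

5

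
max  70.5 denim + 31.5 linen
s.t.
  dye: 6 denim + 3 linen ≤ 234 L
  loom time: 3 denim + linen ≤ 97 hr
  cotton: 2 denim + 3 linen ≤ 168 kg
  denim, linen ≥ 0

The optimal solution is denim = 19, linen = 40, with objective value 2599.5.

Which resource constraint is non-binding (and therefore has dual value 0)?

dye: 234/234 (binding)
loom time: 97/97 (binding)
cotton: 158/168 (slack 10)
By complementary slackness, a constraint with positive slack has shadow price 0 → cotton.

cotton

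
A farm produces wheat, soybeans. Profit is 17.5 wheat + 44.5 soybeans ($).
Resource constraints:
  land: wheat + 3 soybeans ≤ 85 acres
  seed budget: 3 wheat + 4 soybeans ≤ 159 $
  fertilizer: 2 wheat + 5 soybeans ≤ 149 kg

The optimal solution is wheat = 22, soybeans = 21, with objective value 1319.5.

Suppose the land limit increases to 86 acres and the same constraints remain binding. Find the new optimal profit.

Binding: land and fertilizer. Non-binding: seed budget (9 unused).
Slack constraints have shadow price 0 (complementary slackness).
Dual feasibility on the basic columns requires 1·y_land + 2·y_fertilizer = 17.5, 3·y_land + 5·y_fertilizer = 44.5.
→ y_land = 1.5 and y_fertilizer = 8.
Δz = y_land·Δb = 1.5 × (1) = 1.5, so new z* = 1319.5 + 1.5 = 1321.

1321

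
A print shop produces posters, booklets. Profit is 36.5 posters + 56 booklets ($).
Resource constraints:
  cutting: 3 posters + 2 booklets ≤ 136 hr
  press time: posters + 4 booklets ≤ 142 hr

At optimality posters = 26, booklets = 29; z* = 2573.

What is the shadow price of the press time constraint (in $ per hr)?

9.5

At the optimum: cutting uses 136 of 136 (binding); press time uses 142 of 142 (binding).
Dual feasibility on the basic columns requires 3·y_cutting + 1·y_press time = 36.5, 2·y_cutting + 4·y_press time = 56.
This yields shadow prices y_cutting = 9, y_press time = 9.5.
Shadow price of press time = 9.5.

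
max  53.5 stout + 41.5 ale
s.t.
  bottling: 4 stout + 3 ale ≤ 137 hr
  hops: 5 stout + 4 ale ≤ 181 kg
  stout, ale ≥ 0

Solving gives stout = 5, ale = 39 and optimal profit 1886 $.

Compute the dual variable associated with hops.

At the optimum: bottling uses 137 of 137 (binding); hops uses 181 of 181 (binding).
The binding rows give the dual system: 4·y_bottling + 5·y_hops = 53.5 and 3·y_bottling + 4·y_hops = 41.5.
→ y_bottling = 6.5 and y_hops = 5.5.
Shadow price of hops = 5.5.

5.5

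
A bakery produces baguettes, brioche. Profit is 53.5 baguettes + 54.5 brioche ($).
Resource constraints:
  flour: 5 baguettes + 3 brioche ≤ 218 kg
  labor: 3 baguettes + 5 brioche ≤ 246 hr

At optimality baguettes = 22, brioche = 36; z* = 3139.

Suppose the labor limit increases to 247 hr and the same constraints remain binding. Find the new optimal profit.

3146

Check each constraint at x*: flour 218/218 (tight); labor 246/246 (tight).
Dual feasibility on the basic columns requires 5·y_flour + 3·y_labor = 53.5, 3·y_flour + 5·y_labor = 54.5.
Solving: y_flour = 6.5, y_labor = 7.
Δz = y_labor·Δb = 7 × (1) = 7, so new z* = 3139 + 7 = 3146.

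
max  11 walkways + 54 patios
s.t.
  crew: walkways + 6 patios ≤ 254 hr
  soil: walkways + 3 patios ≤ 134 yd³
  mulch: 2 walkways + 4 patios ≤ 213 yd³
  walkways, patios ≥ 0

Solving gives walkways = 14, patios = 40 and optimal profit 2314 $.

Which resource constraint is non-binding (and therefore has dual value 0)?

crew: 254/254 (binding)
soil: 134/134 (binding)
mulch: 188/213 (slack 25)
By complementary slackness, a constraint with positive slack has shadow price 0 → mulch.

mulch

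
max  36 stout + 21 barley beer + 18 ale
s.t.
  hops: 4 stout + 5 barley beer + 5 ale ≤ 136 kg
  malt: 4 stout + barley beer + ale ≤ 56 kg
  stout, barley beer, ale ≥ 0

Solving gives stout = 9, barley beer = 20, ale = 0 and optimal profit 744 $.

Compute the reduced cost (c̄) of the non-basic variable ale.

-3

At the optimum: hops uses 136 of 136 (binding); malt uses 56 of 56 (binding).
The binding rows give the dual system: 4·y_hops + 4·y_malt = 36 and 5·y_hops + 1·y_malt = 21.
This yields shadow prices y_hops = 3, y_malt = 6.
Reduced cost of ale: c₃ − yᵀa₃ = 18 − (3·5 + 6·1) = 18 − 21 = -3.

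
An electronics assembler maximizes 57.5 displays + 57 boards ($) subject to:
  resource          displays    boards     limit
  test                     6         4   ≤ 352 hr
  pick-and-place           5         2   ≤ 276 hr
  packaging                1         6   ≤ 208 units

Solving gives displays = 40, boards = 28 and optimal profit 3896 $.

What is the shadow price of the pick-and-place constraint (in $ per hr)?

Binding: test and packaging. Non-binding: pick-and-place (20 unused).
By complementary slackness, y = 0 for the non-binding constraint.
From A_Bᵀ y = c: 6·y_test + 1·y_packaging = 57.5; 4·y_test + 6·y_packaging = 57.
Solving: y_test = 9, y_packaging = 3.5.
Shadow price of pick-and-place = 0.

0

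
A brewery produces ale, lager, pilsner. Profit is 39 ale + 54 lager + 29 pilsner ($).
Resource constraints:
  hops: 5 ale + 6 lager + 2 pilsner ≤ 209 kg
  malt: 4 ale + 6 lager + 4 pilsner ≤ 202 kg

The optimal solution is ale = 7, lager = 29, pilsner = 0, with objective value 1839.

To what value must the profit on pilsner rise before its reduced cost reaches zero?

30

Both hops and malt are binding at x*.
From A_Bᵀ y = c: 5·y_hops + 4·y_malt = 39; 6·y_hops + 6·y_malt = 54.
Solving: y_hops = 3, y_malt = 6.
pilsner enters the basis when its profit ≥ yᵀa₃ = 3·2 + 6·4 = 30.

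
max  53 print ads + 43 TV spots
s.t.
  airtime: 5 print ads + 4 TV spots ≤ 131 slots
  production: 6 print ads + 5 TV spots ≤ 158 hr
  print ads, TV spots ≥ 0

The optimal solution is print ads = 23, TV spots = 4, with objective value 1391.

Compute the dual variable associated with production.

Both airtime and production are binding at x*.
The binding rows give the dual system: 5·y_airtime + 6·y_production = 53 and 4·y_airtime + 5·y_production = 43.
→ y_airtime = 7 and y_production = 3.
Shadow price of production = 3.

3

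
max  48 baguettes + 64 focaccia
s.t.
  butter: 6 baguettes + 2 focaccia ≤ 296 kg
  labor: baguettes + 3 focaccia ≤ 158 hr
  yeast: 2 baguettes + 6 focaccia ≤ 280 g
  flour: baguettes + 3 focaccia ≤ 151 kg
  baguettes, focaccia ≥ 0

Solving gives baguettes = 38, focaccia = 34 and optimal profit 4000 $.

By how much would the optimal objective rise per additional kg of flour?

0

Binding: butter and yeast. Non-binding: labor (18 unused), flour (11 unused).
Since labor, flour are not tight, their duals are 0.
The binding rows give the dual system: 6·y_butter + 2·y_yeast = 48 and 2·y_butter + 6·y_yeast = 64.
Solving: y_butter = 5, y_yeast = 9.
Shadow price of flour = 0.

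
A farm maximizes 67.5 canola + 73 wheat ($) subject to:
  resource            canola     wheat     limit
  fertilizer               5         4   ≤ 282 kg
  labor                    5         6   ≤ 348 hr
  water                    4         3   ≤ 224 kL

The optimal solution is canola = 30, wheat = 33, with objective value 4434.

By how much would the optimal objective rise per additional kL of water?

0

Check each constraint at x*: fertilizer 282/282 (tight); labor 348/348 (tight); water 219/224 (slack 5).
Slack constraints have shadow price 0 (complementary slackness).
Dual feasibility on the basic columns requires 5·y_fertilizer + 5·y_labor = 67.5, 4·y_fertilizer + 6·y_labor = 73.
This yields shadow prices y_fertilizer = 4, y_labor = 9.5.
Shadow price of water = 0.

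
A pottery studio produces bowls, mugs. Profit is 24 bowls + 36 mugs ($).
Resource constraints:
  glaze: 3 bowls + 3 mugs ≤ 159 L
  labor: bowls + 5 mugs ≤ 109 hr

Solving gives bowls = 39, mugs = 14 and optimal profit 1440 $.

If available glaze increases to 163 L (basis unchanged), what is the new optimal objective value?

1468

Both glaze and labor are binding at x*.
From A_Bᵀ y = c: 3·y_glaze + 1·y_labor = 24; 3·y_glaze + 5·y_labor = 36.
This yields shadow prices y_glaze = 7, y_labor = 3.
Δz = y_glaze·Δb = 7 × (4) = 28, so new z* = 1440 + 28 = 1468.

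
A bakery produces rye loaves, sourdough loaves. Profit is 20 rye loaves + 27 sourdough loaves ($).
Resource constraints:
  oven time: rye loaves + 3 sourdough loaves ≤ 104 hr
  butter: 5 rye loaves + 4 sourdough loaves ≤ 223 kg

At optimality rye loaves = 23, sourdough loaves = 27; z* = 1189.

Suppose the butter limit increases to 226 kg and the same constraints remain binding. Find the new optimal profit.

1198

At the optimum: oven time uses 104 of 104 (binding); butter uses 223 of 223 (binding).
Dual feasibility on the basic columns requires 1·y_oven time + 5·y_butter = 20, 3·y_oven time + 4·y_butter = 27.
This yields shadow prices y_oven time = 5, y_butter = 3.
Δz = y_butter·Δb = 3 × (3) = 9, so new z* = 1189 + 9 = 1198.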